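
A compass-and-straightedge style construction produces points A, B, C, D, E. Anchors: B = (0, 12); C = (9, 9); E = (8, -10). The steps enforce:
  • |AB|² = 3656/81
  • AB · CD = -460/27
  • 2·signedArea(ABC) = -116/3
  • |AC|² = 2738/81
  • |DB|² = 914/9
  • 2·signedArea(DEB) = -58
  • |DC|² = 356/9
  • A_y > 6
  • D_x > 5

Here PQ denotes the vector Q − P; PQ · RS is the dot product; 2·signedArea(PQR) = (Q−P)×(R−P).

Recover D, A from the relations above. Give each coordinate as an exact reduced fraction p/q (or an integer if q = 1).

A = (34/9, 58/9)
D = (17/3, 11/3)

1. D_x = 17/3  [line -22·x + -8·y + 154 = 0 ∩ |DB|² = 914/9]
2. D_y = 11/3  [line -22·x + -8·y + 154 = 0 ∩ |DB|² = 914/9]
   → D = (17/3, 11/3)
3. A_x = 34/9  [2·signedArea(ABC) = -116/3 ∩ AB · CD = -460/27]
4. A_y = 58/9  [2·signedArea(ABC) = -116/3 ∩ AB · CD = -460/27]
   → A = (34/9, 58/9)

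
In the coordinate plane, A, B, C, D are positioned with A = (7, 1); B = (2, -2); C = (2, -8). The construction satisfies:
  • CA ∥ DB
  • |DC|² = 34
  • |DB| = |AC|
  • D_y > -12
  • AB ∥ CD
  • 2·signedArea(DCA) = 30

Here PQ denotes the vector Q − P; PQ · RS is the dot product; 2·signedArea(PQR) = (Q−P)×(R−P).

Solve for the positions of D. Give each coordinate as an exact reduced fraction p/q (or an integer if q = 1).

D = (-3, -11)

1. D_x = -3  [CA ∥ DB ∩ AB ∥ CD]
2. D_y = -11  [CA ∥ DB ∩ AB ∥ CD]
   → D = (-3, -11)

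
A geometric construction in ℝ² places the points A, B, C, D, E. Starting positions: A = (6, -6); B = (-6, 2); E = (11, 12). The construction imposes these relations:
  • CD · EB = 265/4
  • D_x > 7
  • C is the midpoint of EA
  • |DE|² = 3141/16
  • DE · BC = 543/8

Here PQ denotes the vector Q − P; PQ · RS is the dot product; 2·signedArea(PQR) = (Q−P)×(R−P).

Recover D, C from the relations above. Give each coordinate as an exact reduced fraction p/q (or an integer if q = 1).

C = (17/2, 3)
D = (29/4, -3/2)

1. C_x = 17/2  [C is the midpoint of EA]
2. C_y = 3  [C is the midpoint of EA]
   → C = (17/2, 3)
3. D_x = 29/4  [DE · BC = 543/8 ∩ CD · EB = 265/4]
4. D_y = -3/2  [DE · BC = 543/8 ∩ CD · EB = 265/4]
   → D = (29/4, -3/2)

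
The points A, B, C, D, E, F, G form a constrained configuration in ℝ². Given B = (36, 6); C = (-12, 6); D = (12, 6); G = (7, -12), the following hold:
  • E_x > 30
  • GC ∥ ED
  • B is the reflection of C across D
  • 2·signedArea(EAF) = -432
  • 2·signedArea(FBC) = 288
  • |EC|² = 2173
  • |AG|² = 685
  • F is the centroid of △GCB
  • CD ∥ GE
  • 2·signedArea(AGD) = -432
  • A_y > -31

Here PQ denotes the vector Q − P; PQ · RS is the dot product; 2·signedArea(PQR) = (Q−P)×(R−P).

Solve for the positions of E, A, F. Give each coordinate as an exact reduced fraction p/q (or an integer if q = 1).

A = (26, -30)
E = (31, -12)
F = (31/3, 0)

1. E_x = 31  [GC ∥ ED ∩ CD ∥ GE]
2. E_y = -12  [GC ∥ ED ∩ CD ∥ GE]
   → E = (31, -12)
3. F_x = 31/3  [F is the centroid of △GCB]
4. F_y = 0  [F is the centroid of △GCB]
   → F = (31/3, 0)
5. A_x = 26  [2·signedArea(AGD) = -432 ∩ 2·signedArea(EAF) = -432]
6. A_y = -30  [2·signedArea(AGD) = -432 ∩ 2·signedArea(EAF) = -432]
   → A = (26, -30)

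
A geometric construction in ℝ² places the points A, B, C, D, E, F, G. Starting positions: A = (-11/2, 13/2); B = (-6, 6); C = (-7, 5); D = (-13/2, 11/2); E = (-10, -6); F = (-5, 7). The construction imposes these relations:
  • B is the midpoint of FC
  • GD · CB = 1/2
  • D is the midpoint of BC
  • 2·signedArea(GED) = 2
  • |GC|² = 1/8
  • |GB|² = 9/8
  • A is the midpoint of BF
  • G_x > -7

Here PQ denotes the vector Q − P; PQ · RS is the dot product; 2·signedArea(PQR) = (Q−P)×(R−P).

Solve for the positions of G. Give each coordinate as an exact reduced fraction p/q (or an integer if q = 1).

1. G_x = -27/4  [GD · CB = 1/2 ∩ 2·signedArea(GED) = 2]
2. G_y = 21/4  [GD · CB = 1/2 ∩ 2·signedArea(GED) = 2]
   → G = (-27/4, 21/4)

G = (-27/4, 21/4)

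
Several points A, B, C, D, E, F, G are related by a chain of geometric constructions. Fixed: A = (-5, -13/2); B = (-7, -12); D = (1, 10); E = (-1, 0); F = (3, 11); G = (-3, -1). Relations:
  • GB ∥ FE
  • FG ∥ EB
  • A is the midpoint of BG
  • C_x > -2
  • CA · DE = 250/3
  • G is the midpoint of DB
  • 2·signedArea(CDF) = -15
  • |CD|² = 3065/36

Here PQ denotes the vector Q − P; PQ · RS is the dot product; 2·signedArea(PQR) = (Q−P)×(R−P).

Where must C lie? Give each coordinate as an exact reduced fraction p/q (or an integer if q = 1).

C = (-5/3, 7/6)

1. C_x = -5/3  [CA · DE = 250/3 ∩ 2·signedArea(CDF) = -15]
2. C_y = 7/6  [CA · DE = 250/3 ∩ 2·signedArea(CDF) = -15]
   → C = (-5/3, 7/6)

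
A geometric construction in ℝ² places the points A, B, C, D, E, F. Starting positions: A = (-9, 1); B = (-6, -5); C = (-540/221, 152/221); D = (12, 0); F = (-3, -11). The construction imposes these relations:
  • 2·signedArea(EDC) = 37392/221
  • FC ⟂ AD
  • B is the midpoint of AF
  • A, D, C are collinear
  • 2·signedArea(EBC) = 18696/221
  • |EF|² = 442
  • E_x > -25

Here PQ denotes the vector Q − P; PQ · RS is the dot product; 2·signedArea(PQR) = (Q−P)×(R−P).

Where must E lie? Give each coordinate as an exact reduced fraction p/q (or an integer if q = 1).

1. E_x = -24  [2·signedArea(EBC) = 18696/221 ∩ 2·signedArea(EDC) = 37392/221]
2. E_y = -10  [2·signedArea(EBC) = 18696/221 ∩ 2·signedArea(EDC) = 37392/221]
   → E = (-24, -10)

E = (-24, -10)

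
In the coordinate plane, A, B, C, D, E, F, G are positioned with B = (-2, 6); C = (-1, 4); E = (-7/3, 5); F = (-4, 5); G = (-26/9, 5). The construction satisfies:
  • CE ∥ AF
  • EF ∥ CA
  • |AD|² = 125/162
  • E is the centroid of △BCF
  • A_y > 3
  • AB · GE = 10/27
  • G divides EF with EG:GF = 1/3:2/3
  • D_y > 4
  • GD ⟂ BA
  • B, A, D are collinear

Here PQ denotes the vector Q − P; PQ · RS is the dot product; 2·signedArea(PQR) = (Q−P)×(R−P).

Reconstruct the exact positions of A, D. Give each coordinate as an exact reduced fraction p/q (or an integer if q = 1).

1. A_x = -8/3  [CE ∥ AF ∩ EF ∥ CA]
2. A_y = 4  [CE ∥ AF ∩ EF ∥ CA]
   → A = (-8/3, 4)
3. D_x = -43/18  [B, A, D are collinear ∩ GD ⟂ BA]
4. D_y = 29/6  [B, A, D are collinear ∩ GD ⟂ BA]
   → D = (-43/18, 29/6)

A = (-8/3, 4)
D = (-43/18, 29/6)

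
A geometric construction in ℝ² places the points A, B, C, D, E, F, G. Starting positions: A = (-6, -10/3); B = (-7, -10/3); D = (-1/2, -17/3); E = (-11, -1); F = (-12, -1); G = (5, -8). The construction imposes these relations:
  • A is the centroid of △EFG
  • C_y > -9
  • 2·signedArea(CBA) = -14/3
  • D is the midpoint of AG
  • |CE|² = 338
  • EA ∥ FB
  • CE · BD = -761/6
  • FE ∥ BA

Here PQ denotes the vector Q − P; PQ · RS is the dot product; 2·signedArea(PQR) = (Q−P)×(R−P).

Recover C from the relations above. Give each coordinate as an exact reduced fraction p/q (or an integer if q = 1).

C = (6, -8)

1. C_x = 6  [2·signedArea(CBA) = -14/3 ∩ CE · BD = -761/6]
2. C_y = -8  [2·signedArea(CBA) = -14/3 ∩ CE · BD = -761/6]
   → C = (6, -8)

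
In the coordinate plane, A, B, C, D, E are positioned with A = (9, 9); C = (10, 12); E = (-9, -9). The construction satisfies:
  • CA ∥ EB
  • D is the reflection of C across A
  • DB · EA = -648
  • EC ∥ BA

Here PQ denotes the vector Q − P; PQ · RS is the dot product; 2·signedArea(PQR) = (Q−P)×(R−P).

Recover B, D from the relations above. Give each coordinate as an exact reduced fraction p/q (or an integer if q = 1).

B = (-10, -12)
D = (8, 6)

1. B_x = -10  [EC ∥ BA ∩ CA ∥ EB]
2. B_y = -12  [EC ∥ BA ∩ CA ∥ EB]
   → B = (-10, -12)
3. D_x = 8  [D is the reflection of C across A]
4. D_y = 6  [D is the reflection of C across A]
   → D = (8, 6)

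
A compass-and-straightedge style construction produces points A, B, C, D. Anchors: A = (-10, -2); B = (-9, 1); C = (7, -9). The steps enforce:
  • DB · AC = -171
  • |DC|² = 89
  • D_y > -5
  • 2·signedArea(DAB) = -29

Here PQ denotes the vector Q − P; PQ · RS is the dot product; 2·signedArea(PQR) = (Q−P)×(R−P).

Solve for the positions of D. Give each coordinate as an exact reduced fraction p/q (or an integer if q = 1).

D = (-1, -4)

1. D_x = -1  [2·signedArea(DAB) = -29 ∩ DB · AC = -171]
2. D_y = -4  [2·signedArea(DAB) = -29 ∩ DB · AC = -171]
   → D = (-1, -4)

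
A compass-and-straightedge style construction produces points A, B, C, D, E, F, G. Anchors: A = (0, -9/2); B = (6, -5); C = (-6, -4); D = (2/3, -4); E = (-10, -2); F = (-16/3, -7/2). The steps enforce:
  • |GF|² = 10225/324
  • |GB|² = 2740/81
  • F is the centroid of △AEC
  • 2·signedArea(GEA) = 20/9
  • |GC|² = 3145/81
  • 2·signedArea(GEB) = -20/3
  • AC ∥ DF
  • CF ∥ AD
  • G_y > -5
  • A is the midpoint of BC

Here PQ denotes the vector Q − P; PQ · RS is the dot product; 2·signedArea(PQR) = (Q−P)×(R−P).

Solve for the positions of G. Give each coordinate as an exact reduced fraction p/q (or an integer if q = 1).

1. G_x = 2/9  [2·signedArea(GEB) = -20/3 ∩ 2·signedArea(GEA) = 20/9]
2. G_y = -13/3  [2·signedArea(GEB) = -20/3 ∩ 2·signedArea(GEA) = 20/9]
   → G = (2/9, -13/3)

G = (2/9, -13/3)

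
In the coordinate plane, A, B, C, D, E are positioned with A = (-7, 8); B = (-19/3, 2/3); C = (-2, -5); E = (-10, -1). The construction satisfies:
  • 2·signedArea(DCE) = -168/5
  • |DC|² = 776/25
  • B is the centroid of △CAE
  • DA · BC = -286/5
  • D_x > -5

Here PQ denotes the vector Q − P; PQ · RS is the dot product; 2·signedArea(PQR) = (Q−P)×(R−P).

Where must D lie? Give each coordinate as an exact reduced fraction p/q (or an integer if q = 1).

D = (-4, 1/5)

1. D_x = -4  [2·signedArea(DCE) = -168/5 ∩ DA · BC = -286/5]
2. D_y = 1/5  [2·signedArea(DCE) = -168/5 ∩ DA · BC = -286/5]
   → D = (-4, 1/5)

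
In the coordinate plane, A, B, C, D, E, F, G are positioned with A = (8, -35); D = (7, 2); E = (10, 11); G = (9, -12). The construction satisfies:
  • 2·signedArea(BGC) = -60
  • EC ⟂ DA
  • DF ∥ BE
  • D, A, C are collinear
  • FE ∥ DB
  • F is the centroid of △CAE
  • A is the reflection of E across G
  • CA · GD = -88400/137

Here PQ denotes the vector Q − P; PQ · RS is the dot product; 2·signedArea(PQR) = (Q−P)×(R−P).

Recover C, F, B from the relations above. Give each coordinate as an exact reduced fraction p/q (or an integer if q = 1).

B = (3595/411, 7136/411)
C = (926/137, 1495/137)
F = (3392/411, -1793/411)

1. C_x = 926/137  [D, A, C are collinear ∩ EC ⟂ DA]
2. C_y = 1495/137  [D, A, C are collinear ∩ EC ⟂ DA]
   → C = (926/137, 1495/137)
3. F_x = 3392/411  [F is the centroid of △CAE]
4. F_y = -1793/411  [F is the centroid of △CAE]
   → F = (3392/411, -1793/411)
5. B_x = 3595/411  [DF ∥ BE ∩ FE ∥ DB]
6. B_y = 7136/411  [DF ∥ BE ∩ FE ∥ DB]
   → B = (3595/411, 7136/411)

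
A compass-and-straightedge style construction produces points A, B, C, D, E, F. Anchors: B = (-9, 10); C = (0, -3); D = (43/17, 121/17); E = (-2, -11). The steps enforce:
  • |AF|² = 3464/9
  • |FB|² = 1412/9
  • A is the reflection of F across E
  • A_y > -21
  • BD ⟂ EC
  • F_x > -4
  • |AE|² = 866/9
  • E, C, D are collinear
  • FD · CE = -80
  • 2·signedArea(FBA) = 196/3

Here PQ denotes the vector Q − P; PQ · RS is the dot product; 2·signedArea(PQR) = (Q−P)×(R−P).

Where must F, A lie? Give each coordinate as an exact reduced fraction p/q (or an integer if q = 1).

1. F_x = -11/3  [line 2·x + 8·y + 18 = 0 ∩ |FB|² = 1412/9]
2. F_y = -4/3  [line 2·x + 8·y + 18 = 0 ∩ |FB|² = 1412/9]
   → F = (-11/3, -4/3)
3. A_x = -1/3  [A is the reflection of F across E]
4. A_y = -62/3  [A is the reflection of F across E]
   → A = (-1/3, -62/3)

A = (-1/3, -62/3)
F = (-11/3, -4/3)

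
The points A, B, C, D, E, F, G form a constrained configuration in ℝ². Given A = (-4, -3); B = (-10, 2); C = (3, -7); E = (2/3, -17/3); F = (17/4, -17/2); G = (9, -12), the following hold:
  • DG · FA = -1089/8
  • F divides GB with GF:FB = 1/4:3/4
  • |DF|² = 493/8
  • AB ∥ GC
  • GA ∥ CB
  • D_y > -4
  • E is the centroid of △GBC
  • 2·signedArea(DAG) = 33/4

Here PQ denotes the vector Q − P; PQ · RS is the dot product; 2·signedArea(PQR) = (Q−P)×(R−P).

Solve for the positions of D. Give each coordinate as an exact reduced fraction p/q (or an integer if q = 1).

1. D_x = -2  [DG · FA = -1089/8 ∩ 2·signedArea(DAG) = 33/4]
2. D_y = -15/4  [DG · FA = -1089/8 ∩ 2·signedArea(DAG) = 33/4]
   → D = (-2, -15/4)

D = (-2, -15/4)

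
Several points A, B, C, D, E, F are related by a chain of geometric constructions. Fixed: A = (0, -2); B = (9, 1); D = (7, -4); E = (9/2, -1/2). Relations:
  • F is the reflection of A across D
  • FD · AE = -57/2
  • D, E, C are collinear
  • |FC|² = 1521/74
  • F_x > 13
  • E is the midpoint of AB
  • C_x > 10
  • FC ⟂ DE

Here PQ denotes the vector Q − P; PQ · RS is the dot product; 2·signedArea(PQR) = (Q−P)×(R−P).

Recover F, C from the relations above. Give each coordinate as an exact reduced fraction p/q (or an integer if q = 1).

C = (763/74, -639/74)
F = (14, -6)

1. F_x = 14  [F is the reflection of A across D]
2. F_y = -6  [F is the reflection of A across D]
   → F = (14, -6)
3. C_x = 763/74  [D, E, C are collinear ∩ FC ⟂ DE]
4. C_y = -639/74  [D, E, C are collinear ∩ FC ⟂ DE]
   → C = (763/74, -639/74)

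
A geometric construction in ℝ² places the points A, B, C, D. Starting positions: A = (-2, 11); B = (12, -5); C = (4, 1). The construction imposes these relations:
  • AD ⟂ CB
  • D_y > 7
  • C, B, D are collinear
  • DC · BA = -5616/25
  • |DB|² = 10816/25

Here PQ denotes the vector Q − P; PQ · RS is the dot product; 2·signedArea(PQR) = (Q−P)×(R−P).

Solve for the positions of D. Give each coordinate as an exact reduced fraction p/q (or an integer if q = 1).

1. D_x = -116/25  [C, B, D are collinear ∩ AD ⟂ CB]
2. D_y = 187/25  [C, B, D are collinear ∩ AD ⟂ CB]
   → D = (-116/25, 187/25)

D = (-116/25, 187/25)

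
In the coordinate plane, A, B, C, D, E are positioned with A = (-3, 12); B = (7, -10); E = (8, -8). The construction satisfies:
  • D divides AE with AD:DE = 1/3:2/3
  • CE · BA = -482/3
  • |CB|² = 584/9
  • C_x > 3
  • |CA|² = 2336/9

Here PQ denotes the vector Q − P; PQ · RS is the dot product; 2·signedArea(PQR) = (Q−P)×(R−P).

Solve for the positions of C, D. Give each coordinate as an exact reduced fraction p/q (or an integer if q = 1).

C = (11/3, -8/3)
D = (2/3, 16/3)

1. C_x = 11/3  [line 10·x + -22·y + -286/3 = 0 ∩ |CA|² = 2336/9]
2. C_y = -8/3  [line 10·x + -22·y + -286/3 = 0 ∩ |CA|² = 2336/9]
   → C = (11/3, -8/3)
3. D_x = 2/3  [D divides AE with AD:DE = 1/3:2/3]
4. D_y = 16/3  [D divides AE with AD:DE = 1/3:2/3]
   → D = (2/3, 16/3)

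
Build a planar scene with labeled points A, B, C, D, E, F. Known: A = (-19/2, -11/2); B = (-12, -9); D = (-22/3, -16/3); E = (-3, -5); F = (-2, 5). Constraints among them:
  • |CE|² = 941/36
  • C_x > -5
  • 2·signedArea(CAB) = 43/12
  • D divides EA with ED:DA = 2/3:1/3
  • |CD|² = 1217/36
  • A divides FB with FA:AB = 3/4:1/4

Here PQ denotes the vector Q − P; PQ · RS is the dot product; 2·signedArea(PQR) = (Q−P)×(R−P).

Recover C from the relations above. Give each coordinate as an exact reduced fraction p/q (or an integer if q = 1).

C = (-14/3, -1/6)

1. C_x = -14/3  [line 7/2·x + -5/2·y + 191/12 = 0 ∩ |CD|² = 1217/36]
2. C_y = -1/6  [line 7/2·x + -5/2·y + 191/12 = 0 ∩ |CD|² = 1217/36]
   → C = (-14/3, -1/6)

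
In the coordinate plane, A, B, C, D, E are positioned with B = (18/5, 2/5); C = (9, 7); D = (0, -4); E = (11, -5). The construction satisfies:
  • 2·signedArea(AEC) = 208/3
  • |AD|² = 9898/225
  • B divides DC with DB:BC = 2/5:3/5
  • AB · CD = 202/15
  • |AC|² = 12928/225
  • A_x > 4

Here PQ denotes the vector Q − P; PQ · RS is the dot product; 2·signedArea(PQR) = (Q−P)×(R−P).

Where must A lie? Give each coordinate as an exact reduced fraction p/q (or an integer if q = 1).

1. A_x = 21/5  [2·signedArea(AEC) = 208/3 ∩ AB · CD = 202/15]
2. A_y = 17/15  [2·signedArea(AEC) = 208/3 ∩ AB · CD = 202/15]
   → A = (21/5, 17/15)

A = (21/5, 17/15)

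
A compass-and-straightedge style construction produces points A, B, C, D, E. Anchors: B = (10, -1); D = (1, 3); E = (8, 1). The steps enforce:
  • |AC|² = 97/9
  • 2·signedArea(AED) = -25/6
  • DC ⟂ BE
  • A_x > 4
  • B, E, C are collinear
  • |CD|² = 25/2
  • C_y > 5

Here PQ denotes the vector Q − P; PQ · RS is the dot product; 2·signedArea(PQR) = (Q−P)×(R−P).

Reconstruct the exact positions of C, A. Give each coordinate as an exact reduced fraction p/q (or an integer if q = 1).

1. C_x = 7/2  [B, E, C are collinear ∩ DC ⟂ BE]
2. C_y = 11/2  [B, E, C are collinear ∩ DC ⟂ BE]
   → C = (7/2, 11/2)
3. A_x = 29/6  [line -2·x + -7·y + 163/6 = 0 ∩ |AC|² = 97/9]
4. A_y = 5/2  [line -2·x + -7·y + 163/6 = 0 ∩ |AC|² = 97/9]
   → A = (29/6, 5/2)

A = (29/6, 5/2)
C = (7/2, 11/2)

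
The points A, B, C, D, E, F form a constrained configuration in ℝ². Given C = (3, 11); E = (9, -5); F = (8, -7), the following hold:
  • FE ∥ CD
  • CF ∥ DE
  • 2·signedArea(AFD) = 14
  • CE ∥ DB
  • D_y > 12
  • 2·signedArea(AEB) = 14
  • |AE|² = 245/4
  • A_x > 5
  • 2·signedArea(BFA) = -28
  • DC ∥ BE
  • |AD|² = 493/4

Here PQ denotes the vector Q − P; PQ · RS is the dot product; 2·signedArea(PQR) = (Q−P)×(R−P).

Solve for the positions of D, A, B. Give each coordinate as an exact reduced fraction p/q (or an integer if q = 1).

1. D_x = 4  [CF ∥ DE ∩ FE ∥ CD]
2. D_y = 13  [CF ∥ DE ∩ FE ∥ CD]
   → D = (4, 13)
3. A_x = 11/2  [line -20·x + -4·y + 118 = 0 ∩ |AD|² = 493/4]
4. A_y = 2  [line -20·x + -4·y + 118 = 0 ∩ |AD|² = 493/4]
   → A = (11/2, 2)
5. B_x = 10  [DC ∥ BE ∩ CE ∥ DB]
6. B_y = -3  [DC ∥ BE ∩ CE ∥ DB]
   → B = (10, -3)

A = (11/2, 2)
B = (10, -3)
D = (4, 13)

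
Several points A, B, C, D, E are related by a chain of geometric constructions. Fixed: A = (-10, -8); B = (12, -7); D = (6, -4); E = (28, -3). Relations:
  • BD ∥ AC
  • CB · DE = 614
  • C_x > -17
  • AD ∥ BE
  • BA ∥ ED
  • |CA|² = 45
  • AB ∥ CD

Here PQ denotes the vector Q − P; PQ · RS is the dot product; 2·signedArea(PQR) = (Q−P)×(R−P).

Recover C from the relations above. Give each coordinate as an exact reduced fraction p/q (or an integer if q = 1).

C = (-16, -5)

1. C_x = -16  [AB ∥ CD ∩ BD ∥ AC]
2. C_y = -5  [AB ∥ CD ∩ BD ∥ AC]
   → C = (-16, -5)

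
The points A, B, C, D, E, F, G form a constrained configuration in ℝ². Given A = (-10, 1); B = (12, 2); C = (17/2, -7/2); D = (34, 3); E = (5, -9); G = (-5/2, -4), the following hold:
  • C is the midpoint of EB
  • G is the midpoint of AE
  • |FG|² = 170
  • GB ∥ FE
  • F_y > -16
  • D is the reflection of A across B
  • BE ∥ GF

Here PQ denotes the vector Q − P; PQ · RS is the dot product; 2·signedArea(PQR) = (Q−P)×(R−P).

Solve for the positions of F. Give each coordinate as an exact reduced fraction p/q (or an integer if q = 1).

1. F_x = -19/2  [GB ∥ FE ∩ BE ∥ GF]
2. F_y = -15  [GB ∥ FE ∩ BE ∥ GF]
   → F = (-19/2, -15)

F = (-19/2, -15)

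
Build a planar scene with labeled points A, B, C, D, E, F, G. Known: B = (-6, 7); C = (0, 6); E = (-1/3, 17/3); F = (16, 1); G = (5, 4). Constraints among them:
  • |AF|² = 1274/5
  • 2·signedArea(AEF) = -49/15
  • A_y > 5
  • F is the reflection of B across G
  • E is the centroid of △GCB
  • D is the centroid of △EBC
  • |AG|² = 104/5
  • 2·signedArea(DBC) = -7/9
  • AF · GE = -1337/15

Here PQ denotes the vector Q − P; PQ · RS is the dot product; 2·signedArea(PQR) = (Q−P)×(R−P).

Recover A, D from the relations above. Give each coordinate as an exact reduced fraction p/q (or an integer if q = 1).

A = (3/5, 26/5)
D = (-19/9, 56/9)

1. A_x = 3/5  [2·signedArea(AEF) = -49/15 ∩ AF · GE = -1337/15]
2. A_y = 26/5  [2·signedArea(AEF) = -49/15 ∩ AF · GE = -1337/15]
   → A = (3/5, 26/5)
3. D_x = -19/9  [D is the centroid of △EBC]
4. D_y = 56/9  [D is the centroid of △EBC]
   → D = (-19/9, 56/9)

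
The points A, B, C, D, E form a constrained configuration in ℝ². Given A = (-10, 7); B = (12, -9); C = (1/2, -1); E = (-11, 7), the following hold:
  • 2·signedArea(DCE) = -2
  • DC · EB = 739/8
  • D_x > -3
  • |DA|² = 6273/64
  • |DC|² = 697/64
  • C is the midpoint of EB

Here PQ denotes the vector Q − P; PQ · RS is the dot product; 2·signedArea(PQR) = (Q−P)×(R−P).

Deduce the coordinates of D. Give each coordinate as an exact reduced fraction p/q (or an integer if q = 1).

1. D_x = -17/8  [DC · EB = 739/8 ∩ 2·signedArea(DCE) = -2]
2. D_y = 1  [DC · EB = 739/8 ∩ 2·signedArea(DCE) = -2]
   → D = (-17/8, 1)

D = (-17/8, 1)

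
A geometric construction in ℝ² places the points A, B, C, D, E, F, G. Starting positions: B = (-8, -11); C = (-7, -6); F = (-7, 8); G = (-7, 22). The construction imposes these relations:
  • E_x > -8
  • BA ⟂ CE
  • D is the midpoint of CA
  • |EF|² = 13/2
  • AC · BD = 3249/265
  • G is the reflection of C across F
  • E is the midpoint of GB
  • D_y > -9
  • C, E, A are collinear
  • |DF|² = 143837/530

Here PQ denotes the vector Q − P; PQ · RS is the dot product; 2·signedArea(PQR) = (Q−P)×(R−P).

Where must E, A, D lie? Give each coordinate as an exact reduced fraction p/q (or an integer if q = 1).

A = (-1798/265, -2901/265)
D = (-3653/530, -4491/530)
E = (-15/2, 11/2)

1. E_x = -15/2  [E is the midpoint of GB]
2. E_y = 11/2  [E is the midpoint of GB]
   → E = (-15/2, 11/2)
3. A_x = -1798/265  [C, E, A are collinear ∩ BA ⟂ CE]
4. A_y = -2901/265  [C, E, A are collinear ∩ BA ⟂ CE]
   → A = (-1798/265, -2901/265)
5. D_x = -3653/530  [D is the midpoint of CA]
6. D_y = -4491/530  [D is the midpoint of CA]
   → D = (-3653/530, -4491/530)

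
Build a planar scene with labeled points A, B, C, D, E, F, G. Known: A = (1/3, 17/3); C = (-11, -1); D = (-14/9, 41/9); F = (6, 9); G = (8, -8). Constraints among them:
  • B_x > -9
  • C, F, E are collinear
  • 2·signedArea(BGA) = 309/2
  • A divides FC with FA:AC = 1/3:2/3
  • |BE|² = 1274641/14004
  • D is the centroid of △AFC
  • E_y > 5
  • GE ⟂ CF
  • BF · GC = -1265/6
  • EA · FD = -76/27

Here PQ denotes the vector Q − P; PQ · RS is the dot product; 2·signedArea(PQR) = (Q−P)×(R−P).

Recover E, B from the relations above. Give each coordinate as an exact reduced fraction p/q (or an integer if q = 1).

1. E_x = 22/389  [C, F, E are collinear ∩ GE ⟂ CF]
2. E_y = 2141/389  [C, F, E are collinear ∩ GE ⟂ CF]
   → E = (22/389, 2141/389)
3. B_x = -49/6  [2·signedArea(BGA) = 309/2 ∩ BF · GC = -1265/6]
4. B_y = 2/3  [2·signedArea(BGA) = 309/2 ∩ BF · GC = -1265/6]
   → B = (-49/6, 2/3)

B = (-49/6, 2/3)
E = (22/389, 2141/389)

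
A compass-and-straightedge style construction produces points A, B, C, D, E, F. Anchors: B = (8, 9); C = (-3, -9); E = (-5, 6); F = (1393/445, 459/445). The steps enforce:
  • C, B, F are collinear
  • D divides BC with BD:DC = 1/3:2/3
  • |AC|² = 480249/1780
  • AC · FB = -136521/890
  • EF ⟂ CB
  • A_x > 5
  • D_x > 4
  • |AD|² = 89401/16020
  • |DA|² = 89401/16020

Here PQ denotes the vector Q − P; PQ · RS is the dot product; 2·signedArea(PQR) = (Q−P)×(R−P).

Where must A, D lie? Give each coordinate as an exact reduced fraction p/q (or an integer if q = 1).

A = (4953/890, 2232/445)
D = (13/3, 3)

1. A_x = 4953/890  [line -2167/445·x + -3546/445·y + 59691/890 = 0 ∩ |AC|² = 480249/1780]
2. A_y = 2232/445  [line -2167/445·x + -3546/445·y + 59691/890 = 0 ∩ |AC|² = 480249/1780]
   → A = (4953/890, 2232/445)
3. D_x = 13/3  [D divides BC with BD:DC = 1/3:2/3]
4. D_y = 3  [D divides BC with BD:DC = 1/3:2/3]
   → D = (13/3, 3)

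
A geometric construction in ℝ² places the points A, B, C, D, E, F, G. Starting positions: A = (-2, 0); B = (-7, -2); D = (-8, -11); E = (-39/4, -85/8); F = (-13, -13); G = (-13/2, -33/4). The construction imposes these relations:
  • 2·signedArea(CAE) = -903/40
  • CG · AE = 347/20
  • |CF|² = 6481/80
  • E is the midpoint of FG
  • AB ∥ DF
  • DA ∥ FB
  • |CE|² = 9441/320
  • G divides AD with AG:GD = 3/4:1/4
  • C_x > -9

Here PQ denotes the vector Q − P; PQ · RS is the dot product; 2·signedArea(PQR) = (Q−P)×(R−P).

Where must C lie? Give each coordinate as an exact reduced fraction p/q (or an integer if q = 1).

C = (-81/10, -109/20)

1. C_x = -81/10  [CG · AE = 347/20 ∩ 2·signedArea(CAE) = -903/40]
2. C_y = -109/20  [CG · AE = 347/20 ∩ 2·signedArea(CAE) = -903/40]
   → C = (-81/10, -109/20)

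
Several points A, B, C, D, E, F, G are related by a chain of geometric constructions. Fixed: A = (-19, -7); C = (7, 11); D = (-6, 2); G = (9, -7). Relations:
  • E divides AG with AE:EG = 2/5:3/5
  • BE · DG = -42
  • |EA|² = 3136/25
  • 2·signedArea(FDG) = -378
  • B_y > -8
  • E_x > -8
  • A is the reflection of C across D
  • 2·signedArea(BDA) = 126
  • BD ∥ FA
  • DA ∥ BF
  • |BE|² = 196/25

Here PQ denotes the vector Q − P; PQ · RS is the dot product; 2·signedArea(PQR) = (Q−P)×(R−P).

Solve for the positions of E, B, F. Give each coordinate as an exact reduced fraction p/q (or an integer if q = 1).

1. E_x = -39/5  [E divides AG with AE:EG = 2/5:3/5]
2. E_y = -7  [E divides AG with AE:EG = 2/5:3/5]
   → E = (-39/5, -7)
3. B_x = -5  [2·signedArea(BDA) = 126 ∩ BE · DG = -42]
4. B_y = -7  [2·signedArea(BDA) = 126 ∩ BE · DG = -42]
   → B = (-5, -7)
5. F_x = -18  [BD ∥ FA ∩ DA ∥ BF]
6. F_y = -16  [BD ∥ FA ∩ DA ∥ BF]
   → F = (-18, -16)

B = (-5, -7)
E = (-39/5, -7)
F = (-18, -16)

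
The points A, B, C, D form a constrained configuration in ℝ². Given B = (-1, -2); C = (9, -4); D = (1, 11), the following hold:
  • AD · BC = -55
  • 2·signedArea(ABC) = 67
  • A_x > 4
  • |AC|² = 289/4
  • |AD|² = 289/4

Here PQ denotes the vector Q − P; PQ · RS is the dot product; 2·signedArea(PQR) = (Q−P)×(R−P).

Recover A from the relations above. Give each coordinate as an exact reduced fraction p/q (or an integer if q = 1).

1. A_x = 5  [2·signedArea(ABC) = 67 ∩ AD · BC = -55]
2. A_y = 7/2  [2·signedArea(ABC) = 67 ∩ AD · BC = -55]
   → A = (5, 7/2)

A = (5, 7/2)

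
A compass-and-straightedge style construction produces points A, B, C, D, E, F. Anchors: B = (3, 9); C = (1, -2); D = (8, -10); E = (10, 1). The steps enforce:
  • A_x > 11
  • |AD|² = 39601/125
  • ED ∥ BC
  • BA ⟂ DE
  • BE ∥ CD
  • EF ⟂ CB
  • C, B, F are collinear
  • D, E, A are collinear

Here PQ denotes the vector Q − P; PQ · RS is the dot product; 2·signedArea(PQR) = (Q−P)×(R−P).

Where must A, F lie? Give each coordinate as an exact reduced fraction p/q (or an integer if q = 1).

1. A_x = 1398/125  [D, E, A are collinear ∩ BA ⟂ DE]
2. A_y = 939/125  [D, E, A are collinear ∩ BA ⟂ DE]
   → A = (1398/125, 939/125)
3. F_x = 227/125  [C, B, F are collinear ∩ EF ⟂ CB]
4. F_y = 311/125  [C, B, F are collinear ∩ EF ⟂ CB]
   → F = (227/125, 311/125)

A = (1398/125, 939/125)
F = (227/125, 311/125)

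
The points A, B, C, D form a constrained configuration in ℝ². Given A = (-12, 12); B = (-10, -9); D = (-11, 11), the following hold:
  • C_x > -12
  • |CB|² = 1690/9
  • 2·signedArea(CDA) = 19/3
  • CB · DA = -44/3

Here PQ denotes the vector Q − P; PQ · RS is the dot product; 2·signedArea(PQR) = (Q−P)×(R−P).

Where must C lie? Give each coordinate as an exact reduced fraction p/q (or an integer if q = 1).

C = (-11, 14/3)

1. C_x = -11  [2·signedArea(CDA) = 19/3 ∩ CB · DA = -44/3]
2. C_y = 14/3  [2·signedArea(CDA) = 19/3 ∩ CB · DA = -44/3]
   → C = (-11, 14/3)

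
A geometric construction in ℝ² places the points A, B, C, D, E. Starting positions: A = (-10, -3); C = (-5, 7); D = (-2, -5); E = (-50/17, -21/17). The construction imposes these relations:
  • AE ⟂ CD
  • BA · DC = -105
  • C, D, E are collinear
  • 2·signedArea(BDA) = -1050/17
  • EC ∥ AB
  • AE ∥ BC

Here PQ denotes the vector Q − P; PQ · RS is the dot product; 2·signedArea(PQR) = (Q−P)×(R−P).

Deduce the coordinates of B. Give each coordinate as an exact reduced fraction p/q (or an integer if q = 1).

1. B_x = -205/17  [AE ∥ BC ∩ EC ∥ AB]
2. B_y = 89/17  [AE ∥ BC ∩ EC ∥ AB]
   → B = (-205/17, 89/17)

B = (-205/17, 89/17)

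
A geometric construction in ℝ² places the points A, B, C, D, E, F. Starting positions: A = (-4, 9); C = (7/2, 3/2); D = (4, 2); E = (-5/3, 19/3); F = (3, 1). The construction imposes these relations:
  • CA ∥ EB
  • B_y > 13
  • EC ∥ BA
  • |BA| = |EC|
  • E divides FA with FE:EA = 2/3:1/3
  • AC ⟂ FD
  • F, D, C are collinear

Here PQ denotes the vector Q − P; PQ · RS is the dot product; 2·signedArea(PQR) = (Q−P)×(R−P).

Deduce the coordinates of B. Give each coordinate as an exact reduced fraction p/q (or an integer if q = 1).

B = (-55/6, 83/6)

1. B_x = -55/6  [EC ∥ BA ∩ CA ∥ EB]
2. B_y = 83/6  [EC ∥ BA ∩ CA ∥ EB]
   → B = (-55/6, 83/6)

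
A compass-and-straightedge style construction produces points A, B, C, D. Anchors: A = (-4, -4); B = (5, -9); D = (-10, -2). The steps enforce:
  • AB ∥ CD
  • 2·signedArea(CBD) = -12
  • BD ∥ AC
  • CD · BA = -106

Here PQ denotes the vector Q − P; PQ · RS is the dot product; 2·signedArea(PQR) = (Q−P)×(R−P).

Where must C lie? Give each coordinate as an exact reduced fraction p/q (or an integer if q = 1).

1. C_x = -19  [AB ∥ CD ∩ BD ∥ AC]
2. C_y = 3  [AB ∥ CD ∩ BD ∥ AC]
   → C = (-19, 3)

C = (-19, 3)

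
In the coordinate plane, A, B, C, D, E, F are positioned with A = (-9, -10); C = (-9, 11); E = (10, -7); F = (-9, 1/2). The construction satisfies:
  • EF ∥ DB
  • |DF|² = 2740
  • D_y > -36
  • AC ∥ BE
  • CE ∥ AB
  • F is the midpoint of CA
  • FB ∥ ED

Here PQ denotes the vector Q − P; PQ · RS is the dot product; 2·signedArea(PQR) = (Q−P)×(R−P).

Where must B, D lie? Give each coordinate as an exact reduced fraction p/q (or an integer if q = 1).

1. B_x = 10  [AC ∥ BE ∩ CE ∥ AB]
2. B_y = -28  [AC ∥ BE ∩ CE ∥ AB]
   → B = (10, -28)
3. D_x = 29  [EF ∥ DB ∩ FB ∥ ED]
4. D_y = -71/2  [EF ∥ DB ∩ FB ∥ ED]
   → D = (29, -71/2)

B = (10, -28)
D = (29, -71/2)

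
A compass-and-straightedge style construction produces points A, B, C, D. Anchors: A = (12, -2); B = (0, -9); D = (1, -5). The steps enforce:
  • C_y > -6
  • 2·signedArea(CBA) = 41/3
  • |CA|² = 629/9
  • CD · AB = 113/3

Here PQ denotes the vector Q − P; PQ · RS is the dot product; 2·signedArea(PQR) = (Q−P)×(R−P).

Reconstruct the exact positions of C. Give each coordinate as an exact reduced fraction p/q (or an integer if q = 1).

1. C_x = 13/3  [2·signedArea(CBA) = 41/3 ∩ CD · AB = 113/3]
2. C_y = -16/3  [2·signedArea(CBA) = 41/3 ∩ CD · AB = 113/3]
   → C = (13/3, -16/3)

C = (13/3, -16/3)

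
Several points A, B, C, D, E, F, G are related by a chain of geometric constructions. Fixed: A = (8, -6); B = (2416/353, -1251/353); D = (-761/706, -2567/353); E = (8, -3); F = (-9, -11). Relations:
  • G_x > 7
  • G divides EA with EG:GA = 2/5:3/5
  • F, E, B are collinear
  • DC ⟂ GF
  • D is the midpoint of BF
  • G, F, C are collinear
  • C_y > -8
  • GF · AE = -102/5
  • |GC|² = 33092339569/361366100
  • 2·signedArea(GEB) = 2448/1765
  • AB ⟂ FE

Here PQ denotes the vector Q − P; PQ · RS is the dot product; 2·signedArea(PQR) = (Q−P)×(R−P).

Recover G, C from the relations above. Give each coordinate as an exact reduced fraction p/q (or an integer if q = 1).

C = (-18121/20474, -79378/10237)
G = (8, -21/5)

1. G_x = 8  [G divides EA with EG:GA = 2/5:3/5]
2. G_y = -21/5  [G divides EA with EG:GA = 2/5:3/5]
   → G = (8, -21/5)
3. C_x = -18121/20474  [G, F, C are collinear ∩ DC ⟂ GF]
4. C_y = -79378/10237  [G, F, C are collinear ∩ DC ⟂ GF]
   → C = (-18121/20474, -79378/10237)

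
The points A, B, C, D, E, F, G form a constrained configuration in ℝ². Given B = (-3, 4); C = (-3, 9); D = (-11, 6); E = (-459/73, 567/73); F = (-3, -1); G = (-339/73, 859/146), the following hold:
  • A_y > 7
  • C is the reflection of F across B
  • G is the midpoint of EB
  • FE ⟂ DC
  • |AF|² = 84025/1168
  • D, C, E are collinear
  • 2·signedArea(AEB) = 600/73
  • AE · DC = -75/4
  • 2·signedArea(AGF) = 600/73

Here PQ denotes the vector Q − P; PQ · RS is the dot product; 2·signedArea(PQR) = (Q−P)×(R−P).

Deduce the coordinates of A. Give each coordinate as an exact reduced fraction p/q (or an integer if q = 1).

1. A_x = -279/73  [2·signedArea(AEB) = 600/73 ∩ 2·signedArea(AGF) = 600/73]
2. A_y = 2173/292  [2·signedArea(AEB) = 600/73 ∩ 2·signedArea(AGF) = 600/73]
   → A = (-279/73, 2173/292)

A = (-279/73, 2173/292)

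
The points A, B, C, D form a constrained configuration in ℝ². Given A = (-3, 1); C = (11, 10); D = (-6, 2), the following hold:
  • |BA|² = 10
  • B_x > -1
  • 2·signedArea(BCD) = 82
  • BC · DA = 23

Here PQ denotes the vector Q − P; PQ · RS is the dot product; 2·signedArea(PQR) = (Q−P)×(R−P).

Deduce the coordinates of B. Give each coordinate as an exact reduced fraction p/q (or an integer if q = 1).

B = (0, 0)

1. B_x = 0  [2·signedArea(BCD) = 82 ∩ BC · DA = 23]
2. B_y = 0  [2·signedArea(BCD) = 82 ∩ BC · DA = 23]
   → B = (0, 0)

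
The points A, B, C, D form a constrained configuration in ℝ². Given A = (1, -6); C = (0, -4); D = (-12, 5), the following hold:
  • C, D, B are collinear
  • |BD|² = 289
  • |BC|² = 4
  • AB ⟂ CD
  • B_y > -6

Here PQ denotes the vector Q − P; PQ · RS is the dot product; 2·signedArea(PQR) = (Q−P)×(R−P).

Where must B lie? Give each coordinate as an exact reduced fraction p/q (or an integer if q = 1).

1. B_x = 8/5  [C, D, B are collinear ∩ AB ⟂ CD]
2. B_y = -26/5  [C, D, B are collinear ∩ AB ⟂ CD]
   → B = (8/5, -26/5)

B = (8/5, -26/5)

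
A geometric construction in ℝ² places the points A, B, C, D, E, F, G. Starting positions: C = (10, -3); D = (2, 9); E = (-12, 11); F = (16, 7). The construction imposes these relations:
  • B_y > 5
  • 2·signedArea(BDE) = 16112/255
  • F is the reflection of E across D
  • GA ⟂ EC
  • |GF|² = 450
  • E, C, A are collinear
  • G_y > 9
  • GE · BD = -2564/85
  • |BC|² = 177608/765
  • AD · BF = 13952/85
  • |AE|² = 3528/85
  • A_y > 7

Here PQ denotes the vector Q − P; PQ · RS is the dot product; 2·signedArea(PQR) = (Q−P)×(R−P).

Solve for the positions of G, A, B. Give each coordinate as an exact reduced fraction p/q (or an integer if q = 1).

A = (-558/85, 641/85)
B = (-728/255, 1321/255)
G = (-5, 10)

1. B_x = -728/255  [line -2·x + -14·y + 17038/255 = 0 ∩ |BC|² = 177608/765]
2. B_y = 1321/255  [line -2·x + -14·y + 17038/255 = 0 ∩ |BC|² = 177608/765]
   → B = (-728/255, 1321/255)
3. G_x = -5  [line -1238/255·x + -974/255·y + 710/51 = 0 ∩ |GF|² = 450]
4. G_y = 10  [line -1238/255·x + -974/255·y + 710/51 = 0 ∩ |GF|² = 450]
   → G = (-5, 10)
5. A_x = -558/85  [E, C, A are collinear ∩ GA ⟂ EC]
6. A_y = 641/85  [E, C, A are collinear ∩ GA ⟂ EC]
   → A = (-558/85, 641/85)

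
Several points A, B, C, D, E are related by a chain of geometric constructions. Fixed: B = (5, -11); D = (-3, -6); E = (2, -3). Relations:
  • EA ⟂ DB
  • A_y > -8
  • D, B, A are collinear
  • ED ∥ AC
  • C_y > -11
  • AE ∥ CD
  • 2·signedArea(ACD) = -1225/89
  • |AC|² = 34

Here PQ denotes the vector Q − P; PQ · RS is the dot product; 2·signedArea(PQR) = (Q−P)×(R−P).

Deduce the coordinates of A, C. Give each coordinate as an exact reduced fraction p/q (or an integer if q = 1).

A = (-67/89, -659/89)
C = (-512/89, -926/89)

1. A_x = -67/89  [D, B, A are collinear ∩ EA ⟂ DB]
2. A_y = -659/89  [D, B, A are collinear ∩ EA ⟂ DB]
   → A = (-67/89, -659/89)
3. C_x = -512/89  [AE ∥ CD ∩ ED ∥ AC]
4. C_y = -926/89  [AE ∥ CD ∩ ED ∥ AC]
   → C = (-512/89, -926/89)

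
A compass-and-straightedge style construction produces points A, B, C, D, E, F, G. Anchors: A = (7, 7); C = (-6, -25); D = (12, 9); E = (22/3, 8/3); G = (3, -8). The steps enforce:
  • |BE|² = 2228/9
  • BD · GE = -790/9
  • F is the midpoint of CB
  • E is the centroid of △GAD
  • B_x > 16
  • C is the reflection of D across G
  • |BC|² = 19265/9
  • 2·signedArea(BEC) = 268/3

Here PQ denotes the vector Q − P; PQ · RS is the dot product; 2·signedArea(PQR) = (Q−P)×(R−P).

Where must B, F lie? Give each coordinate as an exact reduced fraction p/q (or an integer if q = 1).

1. B_x = 50/3  [2·signedArea(BEC) = 268/3 ∩ BD · GE = -790/9]
2. B_y = 46/3  [2·signedArea(BEC) = 268/3 ∩ BD · GE = -790/9]
   → B = (50/3, 46/3)
3. F_x = 16/3  [F is the midpoint of CB]
4. F_y = -29/6  [F is the midpoint of CB]
   → F = (16/3, -29/6)

B = (50/3, 46/3)
F = (16/3, -29/6)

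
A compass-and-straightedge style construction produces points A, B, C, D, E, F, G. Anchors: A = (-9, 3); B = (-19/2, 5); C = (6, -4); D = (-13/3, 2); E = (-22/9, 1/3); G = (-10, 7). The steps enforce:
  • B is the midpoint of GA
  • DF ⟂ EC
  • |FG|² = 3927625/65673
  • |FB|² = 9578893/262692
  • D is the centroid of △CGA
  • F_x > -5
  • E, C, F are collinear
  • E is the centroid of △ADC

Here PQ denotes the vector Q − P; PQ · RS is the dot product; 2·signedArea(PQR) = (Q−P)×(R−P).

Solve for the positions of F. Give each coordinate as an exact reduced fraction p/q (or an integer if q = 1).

F = (-101062/21891, 10566/7297)

1. F_x = -101062/21891  [E, C, F are collinear ∩ DF ⟂ EC]
2. F_y = 10566/7297  [E, C, F are collinear ∩ DF ⟂ EC]
   → F = (-101062/21891, 10566/7297)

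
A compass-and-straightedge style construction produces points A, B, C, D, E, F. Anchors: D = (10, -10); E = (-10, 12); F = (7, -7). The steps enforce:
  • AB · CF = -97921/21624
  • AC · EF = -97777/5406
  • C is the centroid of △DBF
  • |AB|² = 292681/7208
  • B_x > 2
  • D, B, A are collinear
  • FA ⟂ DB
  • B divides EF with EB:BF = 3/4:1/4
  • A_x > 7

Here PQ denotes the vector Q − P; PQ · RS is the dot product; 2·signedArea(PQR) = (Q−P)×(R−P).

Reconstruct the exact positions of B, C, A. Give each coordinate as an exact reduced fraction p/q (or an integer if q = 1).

1. B_x = 11/4  [B divides EF with EB:BF = 3/4:1/4]
2. B_y = -9/4  [B divides EF with EB:BF = 3/4:1/4]
   → B = (11/4, -9/4)
3. C_x = 79/12  [C is the centroid of △DBF]
4. C_y = -77/12  [C is the centroid of △DBF]
   → C = (79/12, -77/12)
5. A_x = 6400/901  [D, B, A are collinear ∩ FA ⟂ DB]
6. A_y = -6220/901  [D, B, A are collinear ∩ FA ⟂ DB]
   → A = (6400/901, -6220/901)

A = (6400/901, -6220/901)
B = (11/4, -9/4)
C = (79/12, -77/12)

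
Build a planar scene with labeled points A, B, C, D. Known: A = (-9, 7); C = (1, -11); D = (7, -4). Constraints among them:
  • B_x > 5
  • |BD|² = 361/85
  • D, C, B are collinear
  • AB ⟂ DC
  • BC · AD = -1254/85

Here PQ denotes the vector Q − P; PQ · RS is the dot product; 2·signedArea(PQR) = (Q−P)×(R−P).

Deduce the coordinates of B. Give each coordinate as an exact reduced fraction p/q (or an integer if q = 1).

B = (481/85, -473/85)

1. B_x = 481/85  [D, C, B are collinear ∩ AB ⟂ DC]
2. B_y = -473/85  [D, C, B are collinear ∩ AB ⟂ DC]
   → B = (481/85, -473/85)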